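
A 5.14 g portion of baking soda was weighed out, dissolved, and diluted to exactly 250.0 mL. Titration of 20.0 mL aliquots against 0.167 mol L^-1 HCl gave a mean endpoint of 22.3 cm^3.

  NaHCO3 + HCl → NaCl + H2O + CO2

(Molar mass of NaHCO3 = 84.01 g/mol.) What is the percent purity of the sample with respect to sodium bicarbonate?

n(HCl) per titration = 0.0223 × 0.167 = 3.72 × 10^-3 mol
n(NaHCO3) in each aliquot = 3.72 × 10^-3 mol (1:1 ratio)
n(NaHCO3) in the whole flask = 3.72 × 10^-3 × 250.0/20.0 = 0.0466 mol
mass of NaHCO3 = 0.0466 × 84.01 = 3.91 g
% NaHCO3 = 3.91 / 5.14 × 100 = 76.1 %

76.1 %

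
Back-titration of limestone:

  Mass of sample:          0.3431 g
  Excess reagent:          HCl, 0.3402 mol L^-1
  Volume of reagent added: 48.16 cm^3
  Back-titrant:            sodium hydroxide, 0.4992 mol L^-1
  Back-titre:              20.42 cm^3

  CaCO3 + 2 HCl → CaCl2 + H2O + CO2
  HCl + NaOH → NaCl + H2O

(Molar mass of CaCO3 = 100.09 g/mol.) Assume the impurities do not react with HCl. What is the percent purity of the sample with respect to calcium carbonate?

90.29 %

n(HCl) added = 0.04816 × 0.3402 = 0.01638 mol
n(NaOH) used in back-titration = 0.02042 × 0.4992 = 0.01019 mol
n(HCl) left over = 0.01019 mol (1:1 ratio)
n(HCl) consumed by analyte = 0.01638 − 0.01019 = 6.190 × 10^-3 mol
From the 1:2 ratio, n(CaCO3) = 1/2 × 6.190 × 10^-3 = 3.095 × 10^-3 mol
mass of CaCO3 = 3.095 × 10^-3 × 100.09 = 0.3098 g
% CaCO3 = 0.3098 / 0.3431 × 100 = 90.29 %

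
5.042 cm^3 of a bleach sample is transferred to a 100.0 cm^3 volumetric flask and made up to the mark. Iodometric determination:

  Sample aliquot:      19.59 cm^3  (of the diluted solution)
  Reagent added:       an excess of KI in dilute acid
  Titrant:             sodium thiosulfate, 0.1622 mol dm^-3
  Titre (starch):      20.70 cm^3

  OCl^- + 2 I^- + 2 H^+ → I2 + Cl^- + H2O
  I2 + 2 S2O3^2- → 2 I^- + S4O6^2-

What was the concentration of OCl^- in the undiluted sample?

n(S2O3^2-) = 0.02070 × 0.1622 = 3.358 × 10^-3 mol
n(I2) = n(S2O3^2-)/2 = 1.679 × 10^-3 mol
n(OCl^-) in the aliquot = 1.679 × 10^-3 mol (1:1 ratio)
[OCl^-]_dilute = 1.679 × 10^-3 / 0.01959 = 0.08570 mol/L
[OCl^-]_original = 0.08570 × 100.0/5.042 = 1.700 mol/L

1.700 mol/L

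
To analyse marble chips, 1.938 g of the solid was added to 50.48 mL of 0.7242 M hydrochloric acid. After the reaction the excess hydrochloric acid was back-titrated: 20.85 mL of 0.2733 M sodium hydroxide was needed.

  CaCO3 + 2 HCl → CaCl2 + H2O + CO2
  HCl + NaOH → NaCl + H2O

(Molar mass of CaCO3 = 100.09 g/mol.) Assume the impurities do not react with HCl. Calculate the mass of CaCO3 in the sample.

n(HCl) added = 0.05048 × 0.7242 = 0.03656 mol
n(NaOH) used in back-titration = 0.02085 × 0.2733 = 5.698 × 10^-3 mol
n(HCl) left over = 5.698 × 10^-3 mol (1:1 ratio)
n(HCl) consumed by analyte = 0.03656 − 5.698 × 10^-3 = 0.03086 mol
From the 1:2 ratio, n(CaCO3) = 1/2 × 0.03086 = 0.01543 mol
mass of CaCO3 = 0.01543 × 100.09 = 1.544 g

1.544 g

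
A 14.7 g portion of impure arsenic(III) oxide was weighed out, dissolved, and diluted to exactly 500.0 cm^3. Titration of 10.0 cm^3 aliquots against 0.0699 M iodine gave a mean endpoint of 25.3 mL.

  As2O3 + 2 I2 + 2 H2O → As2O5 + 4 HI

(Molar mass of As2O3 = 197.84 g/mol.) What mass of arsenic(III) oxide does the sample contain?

n(I2) per titration = 0.0253 × 0.0699 = 1.77 × 10^-3 mol
From the 1:2 ratio, n(As2O3) in each aliquot = 1/2 × 1.77 × 10^-3 = 8.84 × 10^-4 mol
n(As2O3) in the whole flask = 8.84 × 10^-4 × 500.0/10.0 = 0.0442 mol
mass of As2O3 = 0.0442 × 197.84 = 8.75 g

8.75 g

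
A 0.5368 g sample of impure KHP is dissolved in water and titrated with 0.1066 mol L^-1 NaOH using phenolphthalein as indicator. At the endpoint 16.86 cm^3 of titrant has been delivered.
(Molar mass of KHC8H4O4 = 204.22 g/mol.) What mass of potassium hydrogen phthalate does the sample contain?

KHC8H4O4 + NaOH → KNaC8H4O4 + H2O
n(NaOH) = 0.01686 L × 0.1066 mol/L = 1.797 × 10^-3 mol
n(KHC8H4O4) = 1.797 × 10^-3 mol (1:1 ratio)
mass of KHC8H4O4 = 1.797 × 10^-3 × 204.22 g/mol = 0.3670 g

0.3670 g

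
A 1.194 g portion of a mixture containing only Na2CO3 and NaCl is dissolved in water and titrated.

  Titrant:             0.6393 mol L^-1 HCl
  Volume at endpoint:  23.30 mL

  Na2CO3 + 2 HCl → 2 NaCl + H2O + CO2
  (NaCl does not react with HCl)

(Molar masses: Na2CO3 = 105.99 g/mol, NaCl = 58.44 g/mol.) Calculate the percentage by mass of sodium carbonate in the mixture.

66.11 %

n(HCl) = 0.02330 × 0.6393 = 0.01490 mol
Let x = n(Na2CO3), y = n(NaCl).
Titrant: 2x = 0.01490;  mass: 105.99x + 58.44y = 1.194
Solving, x = 7.448 × 10^-3 mol, y = 6.923 × 10^-3 mol
mass of Na2CO3 = 7.448 × 10^-3 × 105.99 = 0.7894 g
% Na2CO3 = 0.7894 / 1.194 × 100 = 66.11 %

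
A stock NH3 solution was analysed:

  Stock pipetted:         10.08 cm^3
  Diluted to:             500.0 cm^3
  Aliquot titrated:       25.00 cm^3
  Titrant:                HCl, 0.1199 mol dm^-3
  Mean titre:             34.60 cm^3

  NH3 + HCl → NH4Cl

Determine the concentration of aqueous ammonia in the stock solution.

n(HCl) = 0.03460 × 0.1199 = 4.149 × 10^-3 mol
n(NH3) in the aliquot = 4.149 × 10^-3 mol (1:1 ratio)
[NH3]_dilute = 4.149 × 10^-3 / 0.02500 = 0.1659 mol/L
Dilution factor = 500.0 / 10.08 = 49.60
[NH3]_stock = 0.1659 × 49.60 = 8.231 mol/L

8.231 mol/L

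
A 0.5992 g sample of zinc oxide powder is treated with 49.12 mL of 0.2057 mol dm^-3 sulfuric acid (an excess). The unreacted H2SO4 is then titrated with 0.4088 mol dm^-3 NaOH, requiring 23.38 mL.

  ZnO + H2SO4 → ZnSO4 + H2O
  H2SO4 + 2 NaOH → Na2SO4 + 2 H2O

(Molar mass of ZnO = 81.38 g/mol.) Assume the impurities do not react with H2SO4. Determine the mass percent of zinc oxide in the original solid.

72.32 %

n(H2SO4) added = 0.04912 × 0.2057 = 0.01010 mol
n(NaOH) used in back-titration = 0.02338 × 0.4088 = 9.558 × 10^-3 mol
From the 1:2 ratio, n(H2SO4) left over = 1/2 × 9.558 × 10^-3 = 4.779 × 10^-3 mol
n(H2SO4) consumed by analyte = 0.01010 − 4.779 × 10^-3 = 5.325 × 10^-3 mol
n(ZnO) = 5.325 × 10^-3 mol (1:1 ratio)
mass of ZnO = 5.325 × 10^-3 × 81.38 = 0.4334 g
% ZnO = 0.4334 / 0.5992 × 100 = 72.32 %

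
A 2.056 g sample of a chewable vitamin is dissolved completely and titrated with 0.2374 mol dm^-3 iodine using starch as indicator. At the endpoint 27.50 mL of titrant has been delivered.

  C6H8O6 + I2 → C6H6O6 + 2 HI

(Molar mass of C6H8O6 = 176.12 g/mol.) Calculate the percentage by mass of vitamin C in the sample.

n(I2) = 0.02750 L × 0.2374 mol/L = 6.529 × 10^-3 mol
n(C6H8O6) = 6.529 × 10^-3 mol (1:1 ratio)
mass of C6H8O6 = 6.529 × 10^-3 × 176.12 g/mol = 1.150 g
% C6H8O6 = 1.150 / 2.056 × 100 = 55.92 %

55.92 %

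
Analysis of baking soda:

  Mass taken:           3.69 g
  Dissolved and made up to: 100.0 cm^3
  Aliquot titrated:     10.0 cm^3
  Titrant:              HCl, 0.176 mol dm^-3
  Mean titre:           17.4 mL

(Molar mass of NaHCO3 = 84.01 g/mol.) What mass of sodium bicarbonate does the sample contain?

2.57 g

NaHCO3 + HCl → NaCl + H2O + CO2
n(HCl) per titration = 0.0174 × 0.176 = 3.06 × 10^-3 mol
n(NaHCO3) in each aliquot = 3.06 × 10^-3 mol (1:1 ratio)
n(NaHCO3) in the whole flask = 3.06 × 10^-3 × 100.0/10.0 = 0.0306 mol
mass of NaHCO3 = 0.0306 × 84.01 = 2.57 g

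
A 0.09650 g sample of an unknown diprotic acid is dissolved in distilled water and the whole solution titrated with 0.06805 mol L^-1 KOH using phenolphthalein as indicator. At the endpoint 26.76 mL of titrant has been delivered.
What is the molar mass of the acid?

106.0 g/mol

n(KOH) = 0.02676 L × 0.06805 mol/L = 1.821 × 10^-3 mol
From the 1:2 ratio, n(H2A) = 1/2 × 1.821 × 10^-3 = 9.105 × 10^-4 mol
M = m / n = 0.09650 g / 9.105 × 10^-4 mol = 106.0 g/mol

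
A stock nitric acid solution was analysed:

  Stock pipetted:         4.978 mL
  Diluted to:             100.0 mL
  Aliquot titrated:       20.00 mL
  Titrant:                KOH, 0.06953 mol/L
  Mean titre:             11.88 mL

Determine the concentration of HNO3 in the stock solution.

0.8297 mol/L

HNO3 + KOH → KNO3 + H2O
n(KOH) = 0.01188 × 0.06953 = 8.260 × 10^-4 mol
n(HNO3) in the aliquot = 8.260 × 10^-4 mol (1:1 ratio)
[HNO3]_dilute = 8.260 × 10^-4 / 0.02000 = 0.04130 mol/L
Dilution factor = 100.0 / 4.978 = 20.09
[HNO3]_stock = 0.04130 × 20.09 = 0.8297 mol/L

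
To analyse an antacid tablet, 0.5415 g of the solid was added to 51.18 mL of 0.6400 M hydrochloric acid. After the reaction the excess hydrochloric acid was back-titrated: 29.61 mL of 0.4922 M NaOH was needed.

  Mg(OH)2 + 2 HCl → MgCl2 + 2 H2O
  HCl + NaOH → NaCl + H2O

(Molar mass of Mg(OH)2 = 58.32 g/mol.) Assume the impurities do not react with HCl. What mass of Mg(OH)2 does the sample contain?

0.5302 g

n(HCl) added = 0.05118 × 0.6400 = 0.03276 mol
n(NaOH) used in back-titration = 0.02961 × 0.4922 = 0.01457 mol
n(HCl) left over = 0.01457 mol (1:1 ratio)
n(HCl) consumed by analyte = 0.03276 − 0.01457 = 0.01818 mol
From the 1:2 ratio, n(Mg(OH)2) = 1/2 × 0.01818 = 9.091 × 10^-3 mol
mass of Mg(OH)2 = 9.091 × 10^-3 × 58.32 = 0.5302 g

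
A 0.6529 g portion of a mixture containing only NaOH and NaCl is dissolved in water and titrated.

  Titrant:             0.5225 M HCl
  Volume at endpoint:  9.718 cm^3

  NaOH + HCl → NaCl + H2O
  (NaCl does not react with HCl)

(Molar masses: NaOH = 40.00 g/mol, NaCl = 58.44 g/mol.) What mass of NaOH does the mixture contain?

0.2031 g

n(HCl) = 0.009718 × 0.5225 = 5.078 × 10^-3 mol
Let x = n(NaOH), y = n(NaCl).
Titrant: 1x = 5.078 × 10^-3;  mass: 40.00x + 58.44y = 0.6529
Solving, x = 5.078 × 10^-3 mol, y = 7.697 × 10^-3 mol
mass of NaOH = 5.078 × 10^-3 × 40.00 = 0.2031 g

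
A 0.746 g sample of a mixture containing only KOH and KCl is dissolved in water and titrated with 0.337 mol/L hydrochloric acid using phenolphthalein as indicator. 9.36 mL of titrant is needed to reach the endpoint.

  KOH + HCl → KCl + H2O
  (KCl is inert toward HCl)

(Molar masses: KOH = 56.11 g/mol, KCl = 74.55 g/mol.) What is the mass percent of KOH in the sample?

n(HCl) = 0.00936 × 0.337 = 3.15 × 10^-3 mol
Let x = n(KOH), y = n(KCl).
Titrant: 1x = 3.15 × 10^-3;  mass: 56.11x + 74.55y = 0.746
Solving, x = 3.15 × 10^-3 mol, y = 7.63 × 10^-3 mol
mass of KOH = 3.15 × 10^-3 × 56.11 = 0.177 g
% KOH = 0.177 / 0.746 × 100 = 23.7 %

23.7 %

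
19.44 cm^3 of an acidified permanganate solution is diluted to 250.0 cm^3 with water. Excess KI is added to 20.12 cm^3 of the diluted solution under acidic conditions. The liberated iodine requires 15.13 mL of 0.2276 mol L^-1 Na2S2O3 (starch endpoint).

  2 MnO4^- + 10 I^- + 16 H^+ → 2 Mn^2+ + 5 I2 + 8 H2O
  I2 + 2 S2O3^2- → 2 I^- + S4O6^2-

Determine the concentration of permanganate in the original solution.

0.4402 mol/L

n(S2O3^2-) = 0.01513 × 0.2276 = 3.444 × 10^-3 mol
n(I2) = n(S2O3^2-)/2 = 1.722 × 10^-3 mol
From the 2:5 ratio, n(MnO4^-) in the aliquot = 2/5 × 1.722 × 10^-3 = 6.887 × 10^-4 mol
[MnO4^-]_dilute = 6.887 × 10^-4 / 0.02012 = 0.03423 mol/L
[MnO4^-]_original = 0.03423 × 250.0/19.44 = 0.4402 mol/L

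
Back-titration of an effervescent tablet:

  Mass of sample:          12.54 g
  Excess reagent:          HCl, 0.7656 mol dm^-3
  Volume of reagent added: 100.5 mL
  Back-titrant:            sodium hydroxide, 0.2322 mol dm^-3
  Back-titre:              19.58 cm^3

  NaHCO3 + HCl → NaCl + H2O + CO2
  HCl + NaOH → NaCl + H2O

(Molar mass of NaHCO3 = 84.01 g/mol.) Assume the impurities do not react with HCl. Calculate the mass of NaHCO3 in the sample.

6.082 g

n(HCl) added = 0.1005 × 0.7656 = 0.07694 mol
n(NaOH) used in back-titration = 0.01958 × 0.2322 = 4.546 × 10^-3 mol
n(HCl) left over = 4.546 × 10^-3 mol (1:1 ratio)
n(HCl) consumed by analyte = 0.07694 − 4.546 × 10^-3 = 0.07240 mol
n(NaHCO3) = 0.07240 mol (1:1 ratio)
mass of NaHCO3 = 0.07240 × 84.01 = 6.082 g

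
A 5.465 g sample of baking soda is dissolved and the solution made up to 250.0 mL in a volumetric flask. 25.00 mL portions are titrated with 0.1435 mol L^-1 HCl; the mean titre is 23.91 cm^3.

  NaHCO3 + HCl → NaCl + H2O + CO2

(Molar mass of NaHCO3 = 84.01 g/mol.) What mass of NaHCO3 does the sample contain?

2.882 g

n(HCl) per titration = 0.02391 × 0.1435 = 3.431 × 10^-3 mol
n(NaHCO3) in each aliquot = 3.431 × 10^-3 mol (1:1 ratio)
n(NaHCO3) in the whole flask = 3.431 × 10^-3 × 250.0/25.00 = 0.03431 mol
mass of NaHCO3 = 0.03431 × 84.01 = 2.882 g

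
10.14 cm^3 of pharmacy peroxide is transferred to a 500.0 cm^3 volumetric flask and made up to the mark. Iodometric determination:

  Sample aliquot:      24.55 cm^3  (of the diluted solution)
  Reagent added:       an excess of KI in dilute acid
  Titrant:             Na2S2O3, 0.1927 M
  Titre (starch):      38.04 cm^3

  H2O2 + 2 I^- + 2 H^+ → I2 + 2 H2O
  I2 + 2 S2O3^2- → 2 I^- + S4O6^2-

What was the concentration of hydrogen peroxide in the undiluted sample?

7.362 M

n(S2O3^2-) = 0.03804 × 0.1927 = 7.330 × 10^-3 mol
n(I2) = n(S2O3^2-)/2 = 3.665 × 10^-3 mol
n(H2O2) in the aliquot = 3.665 × 10^-3 mol (1:1 ratio)
[H2O2]_dilute = 3.665 × 10^-3 / 0.02455 = 0.1493 mol/L
[H2O2]_original = 0.1493 × 500.0/10.14 = 7.362 mol/L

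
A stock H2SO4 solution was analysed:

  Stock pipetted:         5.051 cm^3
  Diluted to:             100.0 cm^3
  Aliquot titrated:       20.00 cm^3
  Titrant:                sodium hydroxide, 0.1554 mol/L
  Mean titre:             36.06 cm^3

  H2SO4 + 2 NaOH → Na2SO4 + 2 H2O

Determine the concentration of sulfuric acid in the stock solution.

2.774 mol/L

n(NaOH) = 0.03606 × 0.1554 = 5.604 × 10^-3 mol
From the 1:2 ratio, n(H2SO4) in the aliquot = 1/2 × 5.604 × 10^-3 = 2.802 × 10^-3 mol
[H2SO4]_dilute = 2.802 × 10^-3 / 0.02000 = 0.1401 mol/L
Dilution factor = 100.0 / 5.051 = 19.80
[H2SO4]_stock = 0.1401 × 19.80 = 2.774 mol/L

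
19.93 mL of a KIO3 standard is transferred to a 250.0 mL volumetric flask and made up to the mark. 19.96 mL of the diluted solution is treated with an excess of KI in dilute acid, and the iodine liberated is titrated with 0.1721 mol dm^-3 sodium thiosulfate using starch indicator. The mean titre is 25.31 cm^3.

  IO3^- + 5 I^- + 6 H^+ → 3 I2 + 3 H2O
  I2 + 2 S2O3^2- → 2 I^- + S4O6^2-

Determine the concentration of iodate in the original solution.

n(S2O3^2-) = 0.02531 × 0.1721 = 4.356 × 10^-3 mol
n(I2) = n(S2O3^2-)/2 = 2.178 × 10^-3 mol
From the 1:3 ratio, n(IO3^-) in the aliquot = 1/3 × 2.178 × 10^-3 = 7.260 × 10^-4 mol
[IO3^-]_dilute = 7.260 × 10^-4 / 0.01996 = 0.03637 mol/L
[IO3^-]_original = 0.03637 × 250.0/19.93 = 0.4562 mol/L

0.4562 mol/L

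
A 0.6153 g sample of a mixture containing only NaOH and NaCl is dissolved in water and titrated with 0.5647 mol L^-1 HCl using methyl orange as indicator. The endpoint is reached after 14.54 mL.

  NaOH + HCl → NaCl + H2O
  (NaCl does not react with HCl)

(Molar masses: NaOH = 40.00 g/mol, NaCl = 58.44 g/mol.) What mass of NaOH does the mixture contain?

0.3284 g

n(HCl) = 0.01454 × 0.5647 = 8.211 × 10^-3 mol
Let x = n(NaOH), y = n(NaCl).
Titrant: 1x = 8.211 × 10^-3;  mass: 40.00x + 58.44y = 0.6153
Solving, x = 8.211 × 10^-3 mol, y = 4.909 × 10^-3 mol
mass of NaOH = 8.211 × 10^-3 × 40.00 = 0.3284 g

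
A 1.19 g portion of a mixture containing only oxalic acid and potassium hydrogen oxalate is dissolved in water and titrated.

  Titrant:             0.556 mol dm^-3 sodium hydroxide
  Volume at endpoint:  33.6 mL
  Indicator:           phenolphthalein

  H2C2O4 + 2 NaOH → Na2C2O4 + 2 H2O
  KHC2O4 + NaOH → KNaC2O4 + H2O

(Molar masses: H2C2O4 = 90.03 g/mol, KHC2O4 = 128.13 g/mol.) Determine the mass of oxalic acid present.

n(NaOH) = 0.0336 × 0.556 = 0.0187 mol
Let x = n(H2C2O4), y = n(KHC2O4).
Titrant: 2x + 1y = 0.0187;  mass: 90.03x + 128.13y = 1.19
Solving, x = 7.24 × 10^-3 mol, y = 4.20 × 10^-3 mol
mass of H2C2O4 = 7.24 × 10^-3 × 90.03 = 0.652 g

0.652 g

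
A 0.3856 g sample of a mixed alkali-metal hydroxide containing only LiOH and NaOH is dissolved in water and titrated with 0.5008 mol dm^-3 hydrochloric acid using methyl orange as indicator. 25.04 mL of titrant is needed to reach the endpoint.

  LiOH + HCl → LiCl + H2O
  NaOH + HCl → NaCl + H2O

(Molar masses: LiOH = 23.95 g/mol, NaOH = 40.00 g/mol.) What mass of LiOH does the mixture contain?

n(HCl) = 0.02504 × 0.5008 = 0.01254 mol
Let x = n(LiOH), y = n(NaOH).
Titrant: 1x + 1y = 0.01254;  mass: 23.95x + 40.00y = 0.3856
Solving, x = 7.227 × 10^-3 mol, y = 5.313 × 10^-3 mol
mass of LiOH = 7.227 × 10^-3 × 23.95 = 0.1731 g

0.1731 g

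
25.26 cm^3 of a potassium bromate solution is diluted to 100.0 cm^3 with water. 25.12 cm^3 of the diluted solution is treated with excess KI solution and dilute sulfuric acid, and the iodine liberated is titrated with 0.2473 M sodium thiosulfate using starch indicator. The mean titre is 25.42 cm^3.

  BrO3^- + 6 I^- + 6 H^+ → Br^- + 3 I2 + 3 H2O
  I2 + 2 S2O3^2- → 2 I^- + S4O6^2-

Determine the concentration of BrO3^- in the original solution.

n(S2O3^2-) = 0.02542 × 0.2473 = 6.286 × 10^-3 mol
n(I2) = n(S2O3^2-)/2 = 3.143 × 10^-3 mol
From the 1:3 ratio, n(BrO3^-) in the aliquot = 1/3 × 3.143 × 10^-3 = 1.048 × 10^-3 mol
[BrO3^-]_dilute = 1.048 × 10^-3 / 0.02512 = 0.04171 mol/L
[BrO3^-]_original = 0.04171 × 100.0/25.26 = 0.1651 mol/L

0.1651 M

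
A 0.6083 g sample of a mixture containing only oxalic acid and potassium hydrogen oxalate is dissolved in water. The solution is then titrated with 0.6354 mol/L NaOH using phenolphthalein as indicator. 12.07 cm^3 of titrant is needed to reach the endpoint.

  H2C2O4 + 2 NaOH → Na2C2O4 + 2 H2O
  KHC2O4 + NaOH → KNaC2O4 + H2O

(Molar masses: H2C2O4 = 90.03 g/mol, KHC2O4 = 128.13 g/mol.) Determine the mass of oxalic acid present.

0.2028 g

n(NaOH) = 0.01207 × 0.6354 = 7.669 × 10^-3 mol
Let x = n(H2C2O4), y = n(KHC2O4).
Titrant: 2x + 1y = 7.669 × 10^-3;  mass: 90.03x + 128.13y = 0.6083
Solving, x = 2.252 × 10^-3 mol, y = 3.165 × 10^-3 mol
mass of H2C2O4 = 2.252 × 10^-3 × 90.03 = 0.2028 g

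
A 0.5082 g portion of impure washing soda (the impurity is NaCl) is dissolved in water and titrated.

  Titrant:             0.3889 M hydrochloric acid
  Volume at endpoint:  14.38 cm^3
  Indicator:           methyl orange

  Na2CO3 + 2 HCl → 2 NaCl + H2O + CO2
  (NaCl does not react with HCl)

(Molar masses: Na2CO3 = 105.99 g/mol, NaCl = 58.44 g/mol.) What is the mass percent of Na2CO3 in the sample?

n(HCl) = 0.01438 × 0.3889 = 5.592 × 10^-3 mol
Let x = n(Na2CO3), y = n(NaCl).
Titrant: 2x = 5.592 × 10^-3;  mass: 105.99x + 58.44y = 0.5082
Solving, x = 2.796 × 10^-3 mol, y = 3.625 × 10^-3 mol
mass of Na2CO3 = 2.796 × 10^-3 × 105.99 = 0.2964 g
% Na2CO3 = 0.2964 / 0.5082 × 100 = 58.32 %

58.32 %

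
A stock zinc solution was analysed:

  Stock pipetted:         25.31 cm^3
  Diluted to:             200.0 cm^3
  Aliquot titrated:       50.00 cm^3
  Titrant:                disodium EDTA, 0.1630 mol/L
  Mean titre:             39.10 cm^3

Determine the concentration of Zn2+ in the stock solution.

1.007 mol/L

Zn^2+ + EDTA^4- → [Zn(EDTA)]^2-
n(EDTA) = 0.03910 × 0.1630 = 6.373 × 10^-3 mol
n(Zn2+) in the aliquot = 6.373 × 10^-3 mol (1:1 ratio)
[Zn2+]_dilute = 6.373 × 10^-3 / 0.05000 = 0.1275 mol/L
Dilution factor = 200.0 / 25.31 = 7.902
[Zn2+]_stock = 0.1275 × 7.902 = 1.007 mol/L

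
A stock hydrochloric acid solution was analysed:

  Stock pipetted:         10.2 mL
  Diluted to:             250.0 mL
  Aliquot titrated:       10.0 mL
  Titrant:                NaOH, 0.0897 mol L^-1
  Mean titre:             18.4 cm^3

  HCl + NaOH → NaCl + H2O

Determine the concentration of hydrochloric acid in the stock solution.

4.05 mol/L

n(NaOH) = 0.0184 × 0.0897 = 1.65 × 10^-3 mol
n(HCl) in the aliquot = 1.65 × 10^-3 mol (1:1 ratio)
[HCl]_dilute = 1.65 × 10^-3 / 0.0100 = 0.165 mol/L
Dilution factor = 250.0 / 10.2 = 24.51
[HCl]_stock = 0.165 × 24.51 = 4.05 mol/L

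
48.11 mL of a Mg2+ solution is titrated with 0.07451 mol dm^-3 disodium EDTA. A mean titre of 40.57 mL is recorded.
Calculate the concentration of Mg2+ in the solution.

Mg^2+ + EDTA^4- → [Mg(EDTA)]^2-
n(EDTA) = 0.04057 L × 0.07451 mol/L = 3.023 × 10^-3 mol
n(Mg2+) = 3.023 × 10^-3 mol (1:1 mole ratio)
[Mg2+] = 3.023 × 10^-3 mol / 0.04811 L = 0.06283 mol/L

0.06283 mol/L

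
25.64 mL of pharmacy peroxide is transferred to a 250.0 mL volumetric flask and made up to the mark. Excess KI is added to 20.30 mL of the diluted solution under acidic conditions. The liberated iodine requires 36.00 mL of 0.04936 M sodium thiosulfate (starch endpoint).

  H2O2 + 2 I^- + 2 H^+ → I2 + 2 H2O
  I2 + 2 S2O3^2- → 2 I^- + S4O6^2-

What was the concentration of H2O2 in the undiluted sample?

n(S2O3^2-) = 0.03600 × 0.04936 = 1.777 × 10^-3 mol
n(I2) = n(S2O3^2-)/2 = 8.885 × 10^-4 mol
n(H2O2) in the aliquot = 8.885 × 10^-4 mol (1:1 ratio)
[H2O2]_dilute = 8.885 × 10^-4 / 0.02030 = 0.04377 mol/L
[H2O2]_original = 0.04377 × 250.0/25.64 = 0.4268 mol/L

0.4268 M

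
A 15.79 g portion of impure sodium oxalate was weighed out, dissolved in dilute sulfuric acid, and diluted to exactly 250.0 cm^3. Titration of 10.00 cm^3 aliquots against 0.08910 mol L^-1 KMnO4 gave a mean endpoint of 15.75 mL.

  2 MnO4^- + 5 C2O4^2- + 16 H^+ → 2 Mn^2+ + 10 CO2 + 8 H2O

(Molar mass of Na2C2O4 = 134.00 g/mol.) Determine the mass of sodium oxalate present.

11.75 g

n(KMnO4) per titration = 0.01575 × 0.08910 = 1.403 × 10^-3 mol
From the 5:2 ratio, n(Na2C2O4) in each aliquot = 5/2 × 1.403 × 10^-3 = 3.508 × 10^-3 mol
n(Na2C2O4) in the whole flask = 3.508 × 10^-3 × 250.0/10.00 = 0.08771 mol
mass of Na2C2O4 = 0.08771 × 134.00 = 11.75 g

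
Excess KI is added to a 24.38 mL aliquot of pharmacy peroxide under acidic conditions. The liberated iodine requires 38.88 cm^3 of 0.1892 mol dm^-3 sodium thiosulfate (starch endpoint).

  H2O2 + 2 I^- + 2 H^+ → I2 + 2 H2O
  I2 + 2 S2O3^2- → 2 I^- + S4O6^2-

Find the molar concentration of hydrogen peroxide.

0.1509 mol/L

n(S2O3^2-) = 0.03888 × 0.1892 = 7.356 × 10^-3 mol
n(I2) = n(S2O3^2-)/2 = 3.678 × 10^-3 mol
n(H2O2) in the aliquot = 3.678 × 10^-3 mol (1:1 ratio)
[H2O2] = 3.678 × 10^-3 / 0.02438 = 0.1509 mol/L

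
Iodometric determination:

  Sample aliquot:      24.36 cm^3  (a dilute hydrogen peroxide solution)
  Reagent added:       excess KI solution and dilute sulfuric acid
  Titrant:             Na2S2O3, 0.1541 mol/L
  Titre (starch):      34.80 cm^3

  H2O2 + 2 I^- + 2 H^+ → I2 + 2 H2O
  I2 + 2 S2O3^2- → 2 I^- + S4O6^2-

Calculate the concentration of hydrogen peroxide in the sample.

0.1101 mol/L

n(S2O3^2-) = 0.03480 × 0.1541 = 5.363 × 10^-3 mol
n(I2) = n(S2O3^2-)/2 = 2.681 × 10^-3 mol
n(H2O2) in the aliquot = 2.681 × 10^-3 mol (1:1 ratio)
[H2O2] = 2.681 × 10^-3 / 0.02436 = 0.1101 mol/L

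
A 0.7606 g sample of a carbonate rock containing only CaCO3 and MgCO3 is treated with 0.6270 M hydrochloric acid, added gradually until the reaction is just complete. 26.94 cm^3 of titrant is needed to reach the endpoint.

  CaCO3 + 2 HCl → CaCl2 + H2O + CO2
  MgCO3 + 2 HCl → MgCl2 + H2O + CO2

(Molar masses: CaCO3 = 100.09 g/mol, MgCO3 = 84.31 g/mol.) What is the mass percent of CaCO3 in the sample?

n(HCl) = 0.02694 × 0.6270 = 0.01689 mol
Let x = n(CaCO3), y = n(MgCO3).
Titrant: 2x + 2y = 0.01689;  mass: 100.09x + 84.31y = 0.7606
Solving, x = 3.076 × 10^-3 mol, y = 5.369 × 10^-3 mol
mass of CaCO3 = 3.076 × 10^-3 × 100.09 = 0.3079 g
% CaCO3 = 0.3079 / 0.7606 × 100 = 40.48 %

40.48 %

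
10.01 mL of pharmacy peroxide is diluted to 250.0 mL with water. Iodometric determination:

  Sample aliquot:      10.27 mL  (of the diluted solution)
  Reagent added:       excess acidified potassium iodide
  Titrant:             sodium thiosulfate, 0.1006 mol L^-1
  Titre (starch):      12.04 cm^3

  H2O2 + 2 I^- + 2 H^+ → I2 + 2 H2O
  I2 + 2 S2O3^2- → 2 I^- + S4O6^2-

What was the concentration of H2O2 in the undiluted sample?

1.473 mol/L

n(S2O3^2-) = 0.01204 × 0.1006 = 1.211 × 10^-3 mol
n(I2) = n(S2O3^2-)/2 = 6.056 × 10^-4 mol
n(H2O2) in the aliquot = 6.056 × 10^-4 mol (1:1 ratio)
[H2O2]_dilute = 6.056 × 10^-4 / 0.01027 = 0.05897 mol/L
[H2O2]_original = 0.05897 × 250.0/10.01 = 1.473 mol/L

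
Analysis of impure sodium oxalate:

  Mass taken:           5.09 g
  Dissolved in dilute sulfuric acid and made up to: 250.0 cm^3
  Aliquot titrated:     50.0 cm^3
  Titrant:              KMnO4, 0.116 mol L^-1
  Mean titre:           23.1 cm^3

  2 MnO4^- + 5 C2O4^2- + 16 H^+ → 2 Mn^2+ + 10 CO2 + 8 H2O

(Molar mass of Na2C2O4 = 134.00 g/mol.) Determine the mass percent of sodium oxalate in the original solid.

88.2 %

n(KMnO4) per titration = 0.0231 × 0.116 = 2.68 × 10^-3 mol
From the 5:2 ratio, n(Na2C2O4) in each aliquot = 5/2 × 2.68 × 10^-3 = 6.70 × 10^-3 mol
n(Na2C2O4) in the whole flask = 6.70 × 10^-3 × 250.0/50.0 = 0.0335 mol
mass of Na2C2O4 = 0.0335 × 134.00 = 4.49 g
% Na2C2O4 = 4.49 / 5.09 × 100 = 88.2 %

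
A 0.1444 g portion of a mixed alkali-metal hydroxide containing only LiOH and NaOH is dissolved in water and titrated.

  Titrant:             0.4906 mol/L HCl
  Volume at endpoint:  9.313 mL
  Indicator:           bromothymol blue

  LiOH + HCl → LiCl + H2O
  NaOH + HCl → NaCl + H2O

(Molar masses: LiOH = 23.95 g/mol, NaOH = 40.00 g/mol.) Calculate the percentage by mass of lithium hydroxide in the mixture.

n(HCl) = 0.009313 × 0.4906 = 4.569 × 10^-3 mol
Let x = n(LiOH), y = n(NaOH).
Titrant: 1x + 1y = 4.569 × 10^-3;  mass: 23.95x + 40.00y = 0.1444
Solving, x = 2.390 × 10^-3 mol, y = 2.179 × 10^-3 mol
mass of LiOH = 2.390 × 10^-3 × 23.95 = 0.05724 g
% LiOH = 0.05724 / 0.1444 × 100 = 39.64 %

39.64 %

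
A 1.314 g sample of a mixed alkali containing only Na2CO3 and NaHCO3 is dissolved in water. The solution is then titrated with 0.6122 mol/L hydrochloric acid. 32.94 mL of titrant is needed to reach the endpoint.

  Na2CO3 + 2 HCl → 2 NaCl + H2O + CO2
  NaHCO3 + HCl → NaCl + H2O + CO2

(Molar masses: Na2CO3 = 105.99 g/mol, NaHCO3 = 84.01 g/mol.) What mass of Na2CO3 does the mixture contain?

n(HCl) = 0.03294 × 0.6122 = 0.02017 mol
Let x = n(Na2CO3), y = n(NaHCO3).
Titrant: 2x + 1y = 0.02017;  mass: 105.99x + 84.01y = 1.314
Solving, x = 6.128 × 10^-3 mol, y = 7.909 × 10^-3 mol
mass of Na2CO3 = 6.128 × 10^-3 × 105.99 = 0.6495 g

0.6495 g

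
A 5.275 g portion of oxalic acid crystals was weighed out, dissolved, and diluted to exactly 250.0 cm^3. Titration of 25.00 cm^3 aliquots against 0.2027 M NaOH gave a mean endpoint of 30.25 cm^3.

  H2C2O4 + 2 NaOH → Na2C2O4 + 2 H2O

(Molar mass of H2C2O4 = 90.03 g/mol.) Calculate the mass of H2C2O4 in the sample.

2.760 g

n(NaOH) per titration = 0.03025 × 0.2027 = 6.132 × 10^-3 mol
From the 1:2 ratio, n(H2C2O4) in each aliquot = 1/2 × 6.132 × 10^-3 = 3.066 × 10^-3 mol
n(H2C2O4) in the whole flask = 3.066 × 10^-3 × 250.0/25.00 = 0.03066 mol
mass of H2C2O4 = 0.03066 × 90.03 = 2.760 g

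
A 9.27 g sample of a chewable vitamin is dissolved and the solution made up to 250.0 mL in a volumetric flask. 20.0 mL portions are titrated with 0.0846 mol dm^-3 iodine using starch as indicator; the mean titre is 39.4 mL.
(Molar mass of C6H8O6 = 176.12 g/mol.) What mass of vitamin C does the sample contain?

7.34 g

C6H8O6 + I2 → C6H6O6 + 2 HI
n(I2) per titration = 0.0394 × 0.0846 = 3.33 × 10^-3 mol
n(C6H8O6) in each aliquot = 3.33 × 10^-3 mol (1:1 ratio)
n(C6H8O6) in the whole flask = 3.33 × 10^-3 × 250.0/20.0 = 0.0417 mol
mass of C6H8O6 = 0.0417 × 176.12 = 7.34 g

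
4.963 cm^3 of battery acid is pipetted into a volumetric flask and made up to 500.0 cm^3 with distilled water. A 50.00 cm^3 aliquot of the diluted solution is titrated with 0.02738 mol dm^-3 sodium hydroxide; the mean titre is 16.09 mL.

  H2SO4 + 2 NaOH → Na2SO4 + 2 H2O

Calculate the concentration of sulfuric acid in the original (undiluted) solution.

n(NaOH) = 0.01609 × 0.02738 = 4.405 × 10^-4 mol
From the 1:2 ratio, n(H2SO4) in the aliquot = 1/2 × 4.405 × 10^-4 = 2.203 × 10^-4 mol
[H2SO4]_dilute = 2.203 × 10^-4 / 0.05000 = 0.004405 mol/L
Dilution factor = 500.0 / 4.963 = 100.7
[H2SO4]_stock = 0.004405 × 100.7 = 0.4438 mol/L

0.4438 mol/L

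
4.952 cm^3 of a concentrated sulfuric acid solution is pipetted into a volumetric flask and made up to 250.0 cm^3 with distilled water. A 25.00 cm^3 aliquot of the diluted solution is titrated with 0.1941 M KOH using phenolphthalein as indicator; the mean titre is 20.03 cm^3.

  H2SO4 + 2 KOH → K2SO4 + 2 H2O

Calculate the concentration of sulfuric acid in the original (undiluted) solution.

3.926 M

n(KOH) = 0.02003 × 0.1941 = 3.888 × 10^-3 mol
From the 1:2 ratio, n(H2SO4) in the aliquot = 1/2 × 3.888 × 10^-3 = 1.944 × 10^-3 mol
[H2SO4]_dilute = 1.944 × 10^-3 / 0.02500 = 0.07776 mol/L
Dilution factor = 250.0 / 4.952 = 50.48
[H2SO4]_stock = 0.07776 × 50.48 = 3.926 mol/L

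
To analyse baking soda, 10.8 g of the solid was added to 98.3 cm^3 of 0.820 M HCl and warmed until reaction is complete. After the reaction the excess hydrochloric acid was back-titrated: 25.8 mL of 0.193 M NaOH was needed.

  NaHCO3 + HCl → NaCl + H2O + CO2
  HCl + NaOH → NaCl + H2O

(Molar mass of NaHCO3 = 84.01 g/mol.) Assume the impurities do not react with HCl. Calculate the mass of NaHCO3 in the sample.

n(HCl) added = 0.0983 × 0.820 = 0.0806 mol
n(NaOH) used in back-titration = 0.0258 × 0.193 = 4.98 × 10^-3 mol
n(HCl) left over = 4.98 × 10^-3 mol (1:1 ratio)
n(HCl) consumed by analyte = 0.0806 − 4.98 × 10^-3 = 0.0756 mol
n(NaHCO3) = 0.0756 mol (1:1 ratio)
mass of NaHCO3 = 0.0756 × 84.01 = 6.35 g

6.35 g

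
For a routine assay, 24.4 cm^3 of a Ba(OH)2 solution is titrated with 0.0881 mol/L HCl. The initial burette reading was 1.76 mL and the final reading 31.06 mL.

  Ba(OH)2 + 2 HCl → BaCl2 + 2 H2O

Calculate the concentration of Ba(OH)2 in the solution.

n(HCl) = 0.0293 L × 0.0881 mol/L = 2.58 × 10^-3 mol
From the 1:2 mole ratio, n(Ba(OH)2) = 1/2 × 2.58 × 10^-3 = 1.29 × 10^-3 mol
[Ba(OH)2] = 1.29 × 10^-3 mol / 0.0244 L = 0.0529 mol/L

0.0529 mol/L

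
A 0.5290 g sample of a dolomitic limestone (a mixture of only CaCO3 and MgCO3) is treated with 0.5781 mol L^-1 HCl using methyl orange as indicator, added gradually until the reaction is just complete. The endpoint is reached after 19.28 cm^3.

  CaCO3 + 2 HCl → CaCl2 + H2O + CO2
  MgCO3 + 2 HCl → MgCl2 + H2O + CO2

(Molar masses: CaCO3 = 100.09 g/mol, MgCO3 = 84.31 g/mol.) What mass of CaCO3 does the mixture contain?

0.3752 g

n(HCl) = 0.01928 × 0.5781 = 0.01115 mol
Let x = n(CaCO3), y = n(MgCO3).
Titrant: 2x + 2y = 0.01115;  mass: 100.09x + 84.31y = 0.5290
Solving, x = 3.748 × 10^-3 mol, y = 1.824 × 10^-3 mol
mass of CaCO3 = 3.748 × 10^-3 × 100.09 = 0.3752 g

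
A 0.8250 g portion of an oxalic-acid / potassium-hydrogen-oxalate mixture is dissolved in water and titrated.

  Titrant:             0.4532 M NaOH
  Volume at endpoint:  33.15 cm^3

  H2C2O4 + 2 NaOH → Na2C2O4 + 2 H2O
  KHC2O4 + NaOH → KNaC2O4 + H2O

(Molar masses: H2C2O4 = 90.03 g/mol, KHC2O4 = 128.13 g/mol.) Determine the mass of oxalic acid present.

0.5957 g

n(NaOH) = 0.03315 × 0.4532 = 0.01502 mol
Let x = n(H2C2O4), y = n(KHC2O4).
Titrant: 2x + 1y = 0.01502;  mass: 90.03x + 128.13y = 0.8250
Solving, x = 6.617 × 10^-3 mol, y = 1.789 × 10^-3 mol
mass of H2C2O4 = 6.617 × 10^-3 × 90.03 = 0.5957 g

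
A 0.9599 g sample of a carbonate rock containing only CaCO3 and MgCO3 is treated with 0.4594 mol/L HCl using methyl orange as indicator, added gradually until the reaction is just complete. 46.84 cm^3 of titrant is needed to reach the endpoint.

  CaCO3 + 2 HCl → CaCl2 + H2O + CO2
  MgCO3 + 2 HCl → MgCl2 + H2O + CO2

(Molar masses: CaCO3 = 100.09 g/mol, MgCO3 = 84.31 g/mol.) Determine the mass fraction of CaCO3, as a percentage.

n(HCl) = 0.04684 × 0.4594 = 0.02152 mol
Let x = n(CaCO3), y = n(MgCO3).
Titrant: 2x + 2y = 0.02152;  mass: 100.09x + 84.31y = 0.9599
Solving, x = 3.346 × 10^-3 mol, y = 7.413 × 10^-3 mol
mass of CaCO3 = 3.346 × 10^-3 × 100.09 = 0.3349 g
% CaCO3 = 0.3349 / 0.9599 × 100 = 34.89 %

34.89 %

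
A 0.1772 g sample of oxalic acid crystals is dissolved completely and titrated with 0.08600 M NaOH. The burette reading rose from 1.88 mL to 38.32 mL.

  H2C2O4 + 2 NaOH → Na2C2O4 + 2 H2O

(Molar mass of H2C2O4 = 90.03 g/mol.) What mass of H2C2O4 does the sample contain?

0.1411 g

n(NaOH) = 0.03644 L × 0.08600 mol/L = 3.134 × 10^-3 mol
From the 1:2 ratio, n(H2C2O4) = 1/2 × 3.134 × 10^-3 = 1.567 × 10^-3 mol
mass of H2C2O4 = 1.567 × 10^-3 × 90.03 g/mol = 0.1411 g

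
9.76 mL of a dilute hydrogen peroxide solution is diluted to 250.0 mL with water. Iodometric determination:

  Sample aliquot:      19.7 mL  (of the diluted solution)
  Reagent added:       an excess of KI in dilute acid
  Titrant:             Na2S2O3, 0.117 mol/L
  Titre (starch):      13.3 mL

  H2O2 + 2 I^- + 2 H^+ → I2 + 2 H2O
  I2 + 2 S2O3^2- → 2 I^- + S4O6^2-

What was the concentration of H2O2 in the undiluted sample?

1.01 mol/L

n(S2O3^2-) = 0.0133 × 0.117 = 1.56 × 10^-3 mol
n(I2) = n(S2O3^2-)/2 = 7.78 × 10^-4 mol
n(H2O2) in the aliquot = 7.78 × 10^-4 mol (1:1 ratio)
[H2O2]_dilute = 7.78 × 10^-4 / 0.0197 = 0.0395 mol/L
[H2O2]_original = 0.0395 × 250.0/9.76 = 1.01 mol/L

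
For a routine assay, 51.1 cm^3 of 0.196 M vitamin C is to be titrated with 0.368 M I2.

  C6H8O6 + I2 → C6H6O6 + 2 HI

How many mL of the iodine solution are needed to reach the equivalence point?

27.2 mL

n(C6H8O6) = 0.0511 L × 0.196 mol/L = 0.0100 mol
n(I2) = 0.0100 mol (1:1 stoichiometry)
V(I2) = 0.0100 mol / 0.368 mol/L = 0.0272 L = 27.2 mL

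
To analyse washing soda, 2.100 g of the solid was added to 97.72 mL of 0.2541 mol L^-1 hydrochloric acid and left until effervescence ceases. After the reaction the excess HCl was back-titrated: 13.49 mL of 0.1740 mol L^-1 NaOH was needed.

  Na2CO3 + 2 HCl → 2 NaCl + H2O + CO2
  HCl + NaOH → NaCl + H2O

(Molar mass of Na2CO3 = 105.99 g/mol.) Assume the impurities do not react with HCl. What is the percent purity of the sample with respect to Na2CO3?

n(HCl) added = 0.09772 × 0.2541 = 0.02483 mol
n(NaOH) used in back-titration = 0.01349 × 0.1740 = 2.347 × 10^-3 mol
n(HCl) left over = 2.347 × 10^-3 mol (1:1 ratio)
n(HCl) consumed by analyte = 0.02483 − 2.347 × 10^-3 = 0.02248 mol
From the 1:2 ratio, n(Na2CO3) = 1/2 × 0.02248 = 0.01124 mol
mass of Na2CO3 = 0.01124 × 105.99 = 1.192 g
% Na2CO3 = 1.192 / 2.100 × 100 = 56.74 %

56.74 %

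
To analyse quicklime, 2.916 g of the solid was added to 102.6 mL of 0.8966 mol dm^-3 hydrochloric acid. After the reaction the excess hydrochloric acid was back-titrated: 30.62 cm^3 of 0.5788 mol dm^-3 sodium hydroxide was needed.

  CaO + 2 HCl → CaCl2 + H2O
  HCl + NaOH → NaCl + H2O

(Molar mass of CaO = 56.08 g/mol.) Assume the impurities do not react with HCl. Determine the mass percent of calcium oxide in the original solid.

n(HCl) added = 0.1026 × 0.8966 = 0.09199 mol
n(NaOH) used in back-titration = 0.03062 × 0.5788 = 0.01772 mol
n(HCl) left over = 0.01772 mol (1:1 ratio)
n(HCl) consumed by analyte = 0.09199 − 0.01772 = 0.07427 mol
From the 1:2 ratio, n(CaO) = 1/2 × 0.07427 = 0.03713 mol
mass of CaO = 0.03713 × 56.08 = 2.082 g
% CaO = 2.082 / 2.916 × 100 = 71.42 %

71.42 %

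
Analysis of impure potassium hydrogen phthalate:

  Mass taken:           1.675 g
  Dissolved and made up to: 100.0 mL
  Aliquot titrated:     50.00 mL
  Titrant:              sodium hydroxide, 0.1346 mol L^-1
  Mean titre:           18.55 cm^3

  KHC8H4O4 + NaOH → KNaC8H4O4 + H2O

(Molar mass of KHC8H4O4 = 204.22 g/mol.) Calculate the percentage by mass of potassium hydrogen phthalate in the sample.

60.88 %

n(NaOH) per titration = 0.01855 × 0.1346 = 2.497 × 10^-3 mol
n(KHC8H4O4) in each aliquot = 2.497 × 10^-3 mol (1:1 ratio)
n(KHC8H4O4) in the whole flask = 2.497 × 10^-3 × 100.0/50.00 = 4.994 × 10^-3 mol
mass of KHC8H4O4 = 4.994 × 10^-3 × 204.22 = 1.020 g
% KHC8H4O4 = 1.020 / 1.675 × 100 = 60.88 %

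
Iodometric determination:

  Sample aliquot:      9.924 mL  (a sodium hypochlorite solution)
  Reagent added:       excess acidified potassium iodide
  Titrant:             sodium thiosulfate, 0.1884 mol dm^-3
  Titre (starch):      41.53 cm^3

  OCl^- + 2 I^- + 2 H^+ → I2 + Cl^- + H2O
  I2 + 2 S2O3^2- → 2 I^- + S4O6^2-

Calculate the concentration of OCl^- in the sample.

0.3942 mol/L

n(S2O3^2-) = 0.04153 × 0.1884 = 7.824 × 10^-3 mol
n(I2) = n(S2O3^2-)/2 = 3.912 × 10^-3 mol
n(OCl^-) in the aliquot = 3.912 × 10^-3 mol (1:1 ratio)
[OCl^-] = 3.912 × 10^-3 / 0.009924 = 0.3942 mol/L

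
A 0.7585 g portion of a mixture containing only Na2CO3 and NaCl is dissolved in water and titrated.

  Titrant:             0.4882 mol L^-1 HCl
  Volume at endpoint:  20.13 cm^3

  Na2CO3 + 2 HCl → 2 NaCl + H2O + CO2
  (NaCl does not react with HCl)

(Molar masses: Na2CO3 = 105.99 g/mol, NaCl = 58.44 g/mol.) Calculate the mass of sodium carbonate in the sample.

n(HCl) = 0.02013 × 0.4882 = 9.827 × 10^-3 mol
Let x = n(Na2CO3), y = n(NaCl).
Titrant: 2x = 9.827 × 10^-3;  mass: 105.99x + 58.44y = 0.7585
Solving, x = 4.914 × 10^-3 mol, y = 4.067 × 10^-3 mol
mass of Na2CO3 = 4.914 × 10^-3 × 105.99 = 0.5208 g

0.5208 g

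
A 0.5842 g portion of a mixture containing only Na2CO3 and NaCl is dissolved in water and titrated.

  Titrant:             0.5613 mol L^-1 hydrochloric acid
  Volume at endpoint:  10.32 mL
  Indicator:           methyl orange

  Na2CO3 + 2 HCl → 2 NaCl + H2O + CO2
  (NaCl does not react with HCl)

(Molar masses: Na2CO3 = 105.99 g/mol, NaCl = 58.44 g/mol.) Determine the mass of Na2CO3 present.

n(HCl) = 0.01032 × 0.5613 = 5.793 × 10^-3 mol
Let x = n(Na2CO3), y = n(NaCl).
Titrant: 2x = 5.793 × 10^-3;  mass: 105.99x + 58.44y = 0.5842
Solving, x = 2.896 × 10^-3 mol, y = 4.744 × 10^-3 mol
mass of Na2CO3 = 2.896 × 10^-3 × 105.99 = 0.3070 g

0.3070 g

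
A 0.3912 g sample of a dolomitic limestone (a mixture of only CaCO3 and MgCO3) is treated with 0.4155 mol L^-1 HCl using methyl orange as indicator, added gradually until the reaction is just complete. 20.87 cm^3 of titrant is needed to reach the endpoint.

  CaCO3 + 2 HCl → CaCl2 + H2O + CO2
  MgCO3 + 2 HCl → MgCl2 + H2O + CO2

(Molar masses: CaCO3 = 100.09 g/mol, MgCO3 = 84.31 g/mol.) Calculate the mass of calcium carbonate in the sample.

0.1627 g

n(HCl) = 0.02087 × 0.4155 = 8.671 × 10^-3 mol
Let x = n(CaCO3), y = n(MgCO3).
Titrant: 2x + 2y = 8.671 × 10^-3;  mass: 100.09x + 84.31y = 0.3912
Solving, x = 1.626 × 10^-3 mol, y = 2.710 × 10^-3 mol
mass of CaCO3 = 1.626 × 10^-3 × 100.09 = 0.1627 g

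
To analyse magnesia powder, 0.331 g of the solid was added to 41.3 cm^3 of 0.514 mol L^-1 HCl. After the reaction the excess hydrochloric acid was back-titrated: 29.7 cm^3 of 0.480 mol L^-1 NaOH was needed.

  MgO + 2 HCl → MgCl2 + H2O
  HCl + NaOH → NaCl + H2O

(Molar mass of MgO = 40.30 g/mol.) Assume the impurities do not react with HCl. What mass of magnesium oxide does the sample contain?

n(HCl) added = 0.0413 × 0.514 = 0.0212 mol
n(NaOH) used in back-titration = 0.0297 × 0.480 = 0.0143 mol
n(HCl) left over = 0.0143 mol (1:1 ratio)
n(HCl) consumed by analyte = 0.0212 − 0.0143 = 6.97 × 10^-3 mol
From the 1:2 ratio, n(MgO) = 1/2 × 6.97 × 10^-3 = 3.49 × 10^-3 mol
mass of MgO = 3.49 × 10^-3 × 40.30 = 0.140 g

0.140 g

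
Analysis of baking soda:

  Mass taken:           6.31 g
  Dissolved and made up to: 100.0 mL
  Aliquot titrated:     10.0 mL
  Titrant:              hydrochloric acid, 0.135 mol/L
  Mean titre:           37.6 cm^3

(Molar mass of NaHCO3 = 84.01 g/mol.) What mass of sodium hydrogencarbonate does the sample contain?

NaHCO3 + HCl → NaCl + H2O + CO2
n(HCl) per titration = 0.0376 × 0.135 = 5.08 × 10^-3 mol
n(NaHCO3) in each aliquot = 5.08 × 10^-3 mol (1:1 ratio)
n(NaHCO3) in the whole flask = 5.08 × 10^-3 × 100.0/10.0 = 0.0508 mol
mass of NaHCO3 = 0.0508 × 84.01 = 4.26 g

4.26 g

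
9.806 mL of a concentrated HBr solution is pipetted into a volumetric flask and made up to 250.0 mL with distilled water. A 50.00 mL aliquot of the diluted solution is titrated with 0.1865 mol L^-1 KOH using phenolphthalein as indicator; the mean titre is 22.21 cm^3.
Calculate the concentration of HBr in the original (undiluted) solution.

HBr + KOH → KBr + H2O
n(KOH) = 0.02221 × 0.1865 = 4.142 × 10^-3 mol
n(HBr) in the aliquot = 4.142 × 10^-3 mol (1:1 ratio)
[HBr]_dilute = 4.142 × 10^-3 / 0.05000 = 0.08284 mol/L
Dilution factor = 250.0 / 9.806 = 25.49
[HBr]_stock = 0.08284 × 25.49 = 2.112 mol/L

2.112 mol/L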